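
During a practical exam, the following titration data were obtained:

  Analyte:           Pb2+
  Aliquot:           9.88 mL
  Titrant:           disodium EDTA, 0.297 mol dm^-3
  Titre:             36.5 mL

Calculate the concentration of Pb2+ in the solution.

1.10 mol/L

Pb^2+ + EDTA^4- → [Pb(EDTA)]^2-
n(EDTA) = 0.0365 L × 0.297 mol/L = 0.0108 mol
n(Pb2+) = 0.0108 mol (1:1 mole ratio)
[Pb2+] = 0.0108 mol / 0.00988 L = 1.10 mol/L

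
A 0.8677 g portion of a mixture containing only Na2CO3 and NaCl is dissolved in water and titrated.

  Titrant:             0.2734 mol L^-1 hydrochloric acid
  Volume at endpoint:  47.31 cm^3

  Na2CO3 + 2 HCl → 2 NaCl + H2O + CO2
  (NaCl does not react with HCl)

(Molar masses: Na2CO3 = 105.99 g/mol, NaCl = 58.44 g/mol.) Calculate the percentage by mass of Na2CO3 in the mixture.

79.00 %

n(HCl) = 0.04731 × 0.2734 = 0.01293 mol
Let x = n(Na2CO3), y = n(NaCl).
Titrant: 2x = 0.01293;  mass: 105.99x + 58.44y = 0.8677
Solving, x = 6.467 × 10^-3 mol, y = 3.118 × 10^-3 mol
mass of Na2CO3 = 6.467 × 10^-3 × 105.99 = 0.6855 g
% Na2CO3 = 0.6855 / 0.8677 × 100 = 79.00 %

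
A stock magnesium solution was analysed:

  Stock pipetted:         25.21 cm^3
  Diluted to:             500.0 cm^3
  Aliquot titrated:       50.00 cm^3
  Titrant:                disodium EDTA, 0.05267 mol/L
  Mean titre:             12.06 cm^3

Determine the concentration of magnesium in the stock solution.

Mg^2+ + EDTA^4- → [Mg(EDTA)]^2-
n(EDTA) = 0.01206 × 0.05267 = 6.352 × 10^-4 mol
n(Mg2+) in the aliquot = 6.352 × 10^-4 mol (1:1 ratio)
[Mg2+]_dilute = 6.352 × 10^-4 / 0.05000 = 0.01270 mol/L
Dilution factor = 500.0 / 25.21 = 19.83
[Mg2+]_stock = 0.01270 × 19.83 = 0.2520 mol/L

0.2520 mol/L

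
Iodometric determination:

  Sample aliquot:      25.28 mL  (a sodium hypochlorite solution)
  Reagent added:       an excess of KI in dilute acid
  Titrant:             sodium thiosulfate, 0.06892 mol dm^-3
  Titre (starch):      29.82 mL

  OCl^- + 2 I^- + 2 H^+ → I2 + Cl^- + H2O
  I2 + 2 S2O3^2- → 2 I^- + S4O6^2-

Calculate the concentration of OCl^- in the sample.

n(S2O3^2-) = 0.02982 × 0.06892 = 2.055 × 10^-3 mol
n(I2) = n(S2O3^2-)/2 = 1.028 × 10^-3 mol
n(OCl^-) in the aliquot = 1.028 × 10^-3 mol (1:1 ratio)
[OCl^-] = 1.028 × 10^-3 / 0.02528 = 0.04065 mol/L

0.04065 mol/L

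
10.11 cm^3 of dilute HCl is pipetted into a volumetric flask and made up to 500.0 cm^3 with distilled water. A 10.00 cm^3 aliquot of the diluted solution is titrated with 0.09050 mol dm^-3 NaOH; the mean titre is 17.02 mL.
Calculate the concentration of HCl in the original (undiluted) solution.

HCl + NaOH → NaCl + H2O
n(NaOH) = 0.01702 × 0.09050 = 1.540 × 10^-3 mol
n(HCl) in the aliquot = 1.540 × 10^-3 mol (1:1 ratio)
[HCl]_dilute = 1.540 × 10^-3 / 0.01000 = 0.1540 mol/L
Dilution factor = 500.0 / 10.11 = 49.46
[HCl]_stock = 0.1540 × 49.46 = 7.618 mol/L

7.618 mol/L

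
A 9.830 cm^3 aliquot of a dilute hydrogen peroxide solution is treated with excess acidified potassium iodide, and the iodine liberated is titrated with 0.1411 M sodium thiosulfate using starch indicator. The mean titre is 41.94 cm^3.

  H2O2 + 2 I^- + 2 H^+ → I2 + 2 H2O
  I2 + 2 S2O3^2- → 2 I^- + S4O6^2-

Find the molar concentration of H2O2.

n(S2O3^2-) = 0.04194 × 0.1411 = 5.918 × 10^-3 mol
n(I2) = n(S2O3^2-)/2 = 2.959 × 10^-3 mol
n(H2O2) in the aliquot = 2.959 × 10^-3 mol (1:1 ratio)
[H2O2] = 2.959 × 10^-3 / 0.009830 = 0.3010 mol/L

0.3010 M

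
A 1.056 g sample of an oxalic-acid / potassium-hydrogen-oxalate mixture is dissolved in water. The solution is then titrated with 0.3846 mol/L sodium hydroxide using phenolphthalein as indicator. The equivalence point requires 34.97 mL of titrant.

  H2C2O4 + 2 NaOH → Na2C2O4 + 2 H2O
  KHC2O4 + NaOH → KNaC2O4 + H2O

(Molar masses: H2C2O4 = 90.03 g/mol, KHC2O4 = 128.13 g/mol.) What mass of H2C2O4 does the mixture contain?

n(NaOH) = 0.03497 × 0.3846 = 0.01345 mol
Let x = n(H2C2O4), y = n(KHC2O4).
Titrant: 2x + 1y = 0.01345;  mass: 90.03x + 128.13y = 1.056
Solving, x = 4.014 × 10^-3 mol, y = 5.421 × 10^-3 mol
mass of H2C2O4 = 4.014 × 10^-3 × 90.03 = 0.3614 g

0.3614 g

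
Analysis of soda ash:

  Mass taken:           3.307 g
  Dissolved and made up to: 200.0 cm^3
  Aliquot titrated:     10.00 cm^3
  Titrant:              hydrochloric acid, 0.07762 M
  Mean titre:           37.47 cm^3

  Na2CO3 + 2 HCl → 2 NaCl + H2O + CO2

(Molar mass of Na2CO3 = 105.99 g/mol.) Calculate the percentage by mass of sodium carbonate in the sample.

n(HCl) per titration = 0.03747 × 0.07762 = 2.908 × 10^-3 mol
From the 1:2 ratio, n(Na2CO3) in each aliquot = 1/2 × 2.908 × 10^-3 = 1.454 × 10^-3 mol
n(Na2CO3) in the whole flask = 1.454 × 10^-3 × 200.0/10.00 = 0.02908 mol
mass of Na2CO3 = 0.02908 × 105.99 = 3.083 g
% Na2CO3 = 3.083 / 3.307 × 100 = 93.22 %

93.22 %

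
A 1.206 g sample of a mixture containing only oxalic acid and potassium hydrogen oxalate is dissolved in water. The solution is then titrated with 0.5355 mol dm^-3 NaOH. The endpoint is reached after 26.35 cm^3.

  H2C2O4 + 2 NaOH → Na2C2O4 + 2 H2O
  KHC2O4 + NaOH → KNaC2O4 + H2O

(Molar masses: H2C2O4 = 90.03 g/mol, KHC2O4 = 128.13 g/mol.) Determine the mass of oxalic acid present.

n(NaOH) = 0.02635 × 0.5355 = 0.01411 mol
Let x = n(H2C2O4), y = n(KHC2O4).
Titrant: 2x + 1y = 0.01411;  mass: 90.03x + 128.13y = 1.206
Solving, x = 3.621 × 10^-3 mol, y = 6.868 × 10^-3 mol
mass of H2C2O4 = 3.621 × 10^-3 × 90.03 = 0.3260 g

0.3260 g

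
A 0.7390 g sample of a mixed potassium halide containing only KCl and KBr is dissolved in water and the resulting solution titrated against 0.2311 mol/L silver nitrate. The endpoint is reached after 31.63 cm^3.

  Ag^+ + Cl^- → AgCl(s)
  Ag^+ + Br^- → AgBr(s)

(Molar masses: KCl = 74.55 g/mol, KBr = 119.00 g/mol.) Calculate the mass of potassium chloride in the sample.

n(AgNO3) = 0.03163 × 0.2311 = 7.310 × 10^-3 mol
Let x = n(KCl), y = n(KBr).
Titrant: 1x + 1y = 7.310 × 10^-3;  mass: 74.55x + 119.00y = 0.7390
Solving, x = 2.944 × 10^-3 mol, y = 4.366 × 10^-3 mol
mass of KCl = 2.944 × 10^-3 × 74.55 = 0.2195 g

0.2195 g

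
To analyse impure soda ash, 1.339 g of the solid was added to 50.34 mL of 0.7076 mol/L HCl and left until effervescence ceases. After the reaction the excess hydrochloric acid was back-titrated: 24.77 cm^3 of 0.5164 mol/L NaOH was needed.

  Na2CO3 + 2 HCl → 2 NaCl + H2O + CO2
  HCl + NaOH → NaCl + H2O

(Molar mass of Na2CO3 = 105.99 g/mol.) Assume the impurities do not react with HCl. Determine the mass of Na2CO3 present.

n(HCl) added = 0.05034 × 0.7076 = 0.03562 mol
n(NaOH) used in back-titration = 0.02477 × 0.5164 = 0.01279 mol
n(HCl) left over = 0.01279 mol (1:1 ratio)
n(HCl) consumed by analyte = 0.03562 − 0.01279 = 0.02283 mol
From the 1:2 ratio, n(Na2CO3) = 1/2 × 0.02283 = 0.01141 mol
mass of Na2CO3 = 0.01141 × 105.99 = 1.210 g

1.210 g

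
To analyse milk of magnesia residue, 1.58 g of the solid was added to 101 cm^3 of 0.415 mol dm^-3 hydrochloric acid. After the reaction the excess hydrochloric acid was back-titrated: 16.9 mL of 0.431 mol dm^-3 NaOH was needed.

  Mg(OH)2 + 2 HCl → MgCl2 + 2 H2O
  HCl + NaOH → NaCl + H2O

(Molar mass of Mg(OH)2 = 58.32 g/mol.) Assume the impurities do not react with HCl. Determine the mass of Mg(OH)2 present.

n(HCl) added = 0.101 × 0.415 = 0.0419 mol
n(NaOH) used in back-titration = 0.0169 × 0.431 = 7.28 × 10^-3 mol
n(HCl) left over = 7.28 × 10^-3 mol (1:1 ratio)
n(HCl) consumed by analyte = 0.0419 − 7.28 × 10^-3 = 0.0346 mol
From the 1:2 ratio, n(Mg(OH)2) = 1/2 × 0.0346 = 0.0173 mol
mass of Mg(OH)2 = 0.0173 × 58.32 = 1.01 g

1.01 g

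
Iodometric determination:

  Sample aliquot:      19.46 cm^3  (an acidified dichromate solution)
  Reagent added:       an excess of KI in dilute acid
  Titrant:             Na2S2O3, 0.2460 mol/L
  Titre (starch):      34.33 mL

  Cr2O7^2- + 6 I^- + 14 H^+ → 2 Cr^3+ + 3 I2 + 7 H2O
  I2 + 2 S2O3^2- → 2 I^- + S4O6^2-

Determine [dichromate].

n(S2O3^2-) = 0.03433 × 0.2460 = 8.445 × 10^-3 mol
n(I2) = n(S2O3^2-)/2 = 4.223 × 10^-3 mol
From the 1:3 ratio, n(Cr2O7^2-) in the aliquot = 1/3 × 4.223 × 10^-3 = 1.408 × 10^-3 mol
[Cr2O7^2-] = 1.408 × 10^-3 / 0.01946 = 0.07233 mol/L

0.07233 mol/L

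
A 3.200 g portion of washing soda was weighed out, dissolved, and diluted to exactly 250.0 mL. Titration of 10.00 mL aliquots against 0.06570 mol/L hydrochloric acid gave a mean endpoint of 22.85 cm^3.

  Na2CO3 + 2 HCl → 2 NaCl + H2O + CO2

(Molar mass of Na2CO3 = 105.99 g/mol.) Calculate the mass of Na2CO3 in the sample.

1.989 g

n(HCl) per titration = 0.02285 × 0.06570 = 1.501 × 10^-3 mol
From the 1:2 ratio, n(Na2CO3) in each aliquot = 1/2 × 1.501 × 10^-3 = 7.506 × 10^-4 mol
n(Na2CO3) in the whole flask = 7.506 × 10^-4 × 250.0/10.00 = 0.01877 mol
mass of Na2CO3 = 0.01877 × 105.99 = 1.989 g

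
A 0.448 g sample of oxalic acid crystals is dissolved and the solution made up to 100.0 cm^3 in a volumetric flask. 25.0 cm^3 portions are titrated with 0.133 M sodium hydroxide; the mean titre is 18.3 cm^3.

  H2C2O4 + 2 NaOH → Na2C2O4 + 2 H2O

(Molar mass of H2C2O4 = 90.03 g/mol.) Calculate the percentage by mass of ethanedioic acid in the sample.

n(NaOH) per titration = 0.0183 × 0.133 = 2.43 × 10^-3 mol
From the 1:2 ratio, n(H2C2O4) in each aliquot = 1/2 × 2.43 × 10^-3 = 1.22 × 10^-3 mol
n(H2C2O4) in the whole flask = 1.22 × 10^-3 × 100.0/25.0 = 4.87 × 10^-3 mol
mass of H2C2O4 = 4.87 × 10^-3 × 90.03 = 0.438 g
% H2C2O4 = 0.438 / 0.448 × 100 = 97.8 %

97.8 %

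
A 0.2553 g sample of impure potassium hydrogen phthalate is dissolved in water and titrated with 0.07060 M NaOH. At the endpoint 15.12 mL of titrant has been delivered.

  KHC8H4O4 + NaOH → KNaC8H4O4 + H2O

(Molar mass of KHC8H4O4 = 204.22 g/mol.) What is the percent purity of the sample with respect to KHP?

85.39 %

n(NaOH) = 0.01512 L × 0.07060 mol/L = 1.067 × 10^-3 mol
n(KHC8H4O4) = 1.067 × 10^-3 mol (1:1 ratio)
mass of KHC8H4O4 = 1.067 × 10^-3 × 204.22 g/mol = 0.2180 g
% KHC8H4O4 = 0.2180 / 0.2553 × 100 = 85.39 %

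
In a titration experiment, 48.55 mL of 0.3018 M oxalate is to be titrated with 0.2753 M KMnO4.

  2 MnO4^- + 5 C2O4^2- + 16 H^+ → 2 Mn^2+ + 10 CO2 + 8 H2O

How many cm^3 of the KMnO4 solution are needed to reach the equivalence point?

21.29 mL

n(C2O4^2-) = 0.04855 L × 0.3018 mol/L = 0.01465 mol
From the 2:5 stoichiometry, n(KMnO4) = 2/5 × 0.01465 = 5.861 × 10^-3 mol
V(KMnO4) = 5.861 × 10^-3 mol / 0.2753 mol/L = 0.02129 L = 21.29 mL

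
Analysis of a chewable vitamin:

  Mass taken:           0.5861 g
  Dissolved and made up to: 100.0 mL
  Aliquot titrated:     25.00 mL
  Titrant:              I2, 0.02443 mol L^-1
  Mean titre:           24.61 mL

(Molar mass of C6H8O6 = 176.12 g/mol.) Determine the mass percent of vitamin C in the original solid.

72.27 %

C6H8O6 + I2 → C6H6O6 + 2 HI
n(I2) per titration = 0.02461 × 0.02443 = 6.012 × 10^-4 mol
n(C6H8O6) in each aliquot = 6.012 × 10^-4 mol (1:1 ratio)
n(C6H8O6) in the whole flask = 6.012 × 10^-4 × 100.0/25.00 = 2.405 × 10^-3 mol
mass of C6H8O6 = 2.405 × 10^-3 × 176.12 = 0.4235 g
% C6H8O6 = 0.4235 / 0.5861 × 100 = 72.27 %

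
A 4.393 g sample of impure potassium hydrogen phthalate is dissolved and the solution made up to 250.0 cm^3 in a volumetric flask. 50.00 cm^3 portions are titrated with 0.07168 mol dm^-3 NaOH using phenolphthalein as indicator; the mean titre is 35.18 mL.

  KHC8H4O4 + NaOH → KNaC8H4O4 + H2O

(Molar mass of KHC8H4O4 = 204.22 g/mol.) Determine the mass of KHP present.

n(NaOH) per titration = 0.03518 × 0.07168 = 2.522 × 10^-3 mol
n(KHC8H4O4) in each aliquot = 2.522 × 10^-3 mol (1:1 ratio)
n(KHC8H4O4) in the whole flask = 2.522 × 10^-3 × 250.0/50.00 = 0.01261 mol
mass of KHC8H4O4 = 0.01261 × 204.22 = 2.575 g

2.575 g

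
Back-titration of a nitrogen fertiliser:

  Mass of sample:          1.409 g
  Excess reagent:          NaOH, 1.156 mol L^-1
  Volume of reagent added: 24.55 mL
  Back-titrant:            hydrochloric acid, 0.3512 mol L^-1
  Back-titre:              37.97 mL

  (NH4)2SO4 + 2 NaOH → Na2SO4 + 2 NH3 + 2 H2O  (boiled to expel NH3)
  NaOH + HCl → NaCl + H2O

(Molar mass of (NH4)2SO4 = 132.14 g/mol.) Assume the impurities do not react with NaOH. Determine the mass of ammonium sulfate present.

0.9940 g

n(NaOH) added = 0.02455 × 1.156 = 0.02838 mol
n(HCl) used in back-titration = 0.03797 × 0.3512 = 0.01334 mol
n(NaOH) left over = 0.01334 mol (1:1 ratio)
n(NaOH) consumed by analyte = 0.02838 − 0.01334 = 0.01504 mol
From the 1:2 ratio, n((NH4)2SO4) = 1/2 × 0.01504 = 7.522 × 10^-3 mol
mass of (NH4)2SO4 = 7.522 × 10^-3 × 132.14 = 0.9940 g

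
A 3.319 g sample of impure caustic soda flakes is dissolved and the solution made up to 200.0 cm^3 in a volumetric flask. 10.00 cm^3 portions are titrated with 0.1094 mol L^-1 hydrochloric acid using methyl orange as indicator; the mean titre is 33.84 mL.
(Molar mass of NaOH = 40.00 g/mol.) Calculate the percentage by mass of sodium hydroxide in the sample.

NaOH + HCl → NaCl + H2O
n(HCl) per titration = 0.03384 × 0.1094 = 3.702 × 10^-3 mol
n(NaOH) in each aliquot = 3.702 × 10^-3 mol (1:1 ratio)
n(NaOH) in the whole flask = 3.702 × 10^-3 × 200.0/10.00 = 0.07404 mol
mass of NaOH = 0.07404 × 40.00 = 2.962 g
% NaOH = 2.962 / 3.319 × 100 = 89.23 %

89.23 %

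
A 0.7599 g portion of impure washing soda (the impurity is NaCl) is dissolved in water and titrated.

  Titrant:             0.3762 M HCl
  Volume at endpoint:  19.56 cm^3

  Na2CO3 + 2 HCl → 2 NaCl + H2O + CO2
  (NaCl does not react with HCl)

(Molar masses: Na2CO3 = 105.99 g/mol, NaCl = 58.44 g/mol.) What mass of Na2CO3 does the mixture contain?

n(HCl) = 0.01956 × 0.3762 = 7.358 × 10^-3 mol
Let x = n(Na2CO3), y = n(NaCl).
Titrant: 2x = 7.358 × 10^-3;  mass: 105.99x + 58.44y = 0.7599
Solving, x = 3.679 × 10^-3 mol, y = 6.330 × 10^-3 mol
mass of Na2CO3 = 3.679 × 10^-3 × 105.99 = 0.3900 g

0.3900 g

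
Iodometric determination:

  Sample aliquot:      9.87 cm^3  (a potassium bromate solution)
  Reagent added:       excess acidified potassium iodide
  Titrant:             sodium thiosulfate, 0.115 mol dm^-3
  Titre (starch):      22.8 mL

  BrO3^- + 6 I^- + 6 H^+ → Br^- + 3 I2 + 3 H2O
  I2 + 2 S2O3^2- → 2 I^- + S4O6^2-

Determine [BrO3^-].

0.0443 mol/L

n(S2O3^2-) = 0.0228 × 0.115 = 2.62 × 10^-3 mol
n(I2) = n(S2O3^2-)/2 = 1.31 × 10^-3 mol
From the 1:3 ratio, n(BrO3^-) in the aliquot = 1/3 × 1.31 × 10^-3 = 4.37 × 10^-4 mol
[BrO3^-] = 4.37 × 10^-4 / 0.00987 = 0.0443 mol/L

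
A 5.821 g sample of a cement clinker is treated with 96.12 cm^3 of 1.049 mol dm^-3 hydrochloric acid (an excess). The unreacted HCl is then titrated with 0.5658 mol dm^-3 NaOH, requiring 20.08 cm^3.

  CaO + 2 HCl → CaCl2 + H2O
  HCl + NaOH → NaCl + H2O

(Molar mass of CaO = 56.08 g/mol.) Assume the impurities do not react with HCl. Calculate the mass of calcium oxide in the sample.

2.509 g

n(HCl) added = 0.09612 × 1.049 = 0.1008 mol
n(NaOH) used in back-titration = 0.02008 × 0.5658 = 0.01136 mol
n(HCl) left over = 0.01136 mol (1:1 ratio)
n(HCl) consumed by analyte = 0.1008 − 0.01136 = 0.08947 mol
From the 1:2 ratio, n(CaO) = 1/2 × 0.08947 = 0.04473 mol
mass of CaO = 0.04473 × 56.08 = 2.509 g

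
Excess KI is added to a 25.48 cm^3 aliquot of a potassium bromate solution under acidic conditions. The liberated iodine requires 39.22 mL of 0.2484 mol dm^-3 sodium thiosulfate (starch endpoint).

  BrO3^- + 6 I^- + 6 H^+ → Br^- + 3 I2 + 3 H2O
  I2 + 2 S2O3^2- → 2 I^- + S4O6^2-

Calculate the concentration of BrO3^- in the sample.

0.06372 mol/L

n(S2O3^2-) = 0.03922 × 0.2484 = 9.742 × 10^-3 mol
n(I2) = n(S2O3^2-)/2 = 4.871 × 10^-3 mol
From the 1:3 ratio, n(BrO3^-) in the aliquot = 1/3 × 4.871 × 10^-3 = 1.624 × 10^-3 mol
[BrO3^-] = 1.624 × 10^-3 / 0.02548 = 0.06372 mol/L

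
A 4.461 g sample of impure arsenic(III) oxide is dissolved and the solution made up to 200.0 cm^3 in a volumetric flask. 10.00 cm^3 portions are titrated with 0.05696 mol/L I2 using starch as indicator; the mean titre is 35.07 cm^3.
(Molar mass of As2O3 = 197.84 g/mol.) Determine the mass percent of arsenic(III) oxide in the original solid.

88.59 %

As2O3 + 2 I2 + 2 H2O → As2O5 + 4 HI
n(I2) per titration = 0.03507 × 0.05696 = 1.998 × 10^-3 mol
From the 1:2 ratio, n(As2O3) in each aliquot = 1/2 × 1.998 × 10^-3 = 9.988 × 10^-4 mol
n(As2O3) in the whole flask = 9.988 × 10^-4 × 200.0/10.00 = 0.01998 mol
mass of As2O3 = 0.01998 × 197.84 = 3.952 g
% As2O3 = 3.952 / 4.461 × 100 = 88.59 %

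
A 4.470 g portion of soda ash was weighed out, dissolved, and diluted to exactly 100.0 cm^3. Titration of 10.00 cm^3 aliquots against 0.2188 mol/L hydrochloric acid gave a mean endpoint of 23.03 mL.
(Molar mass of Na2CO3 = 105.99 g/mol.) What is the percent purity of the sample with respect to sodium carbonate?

Na2CO3 + 2 HCl → 2 NaCl + H2O + CO2
n(HCl) per titration = 0.02303 × 0.2188 = 5.039 × 10^-3 mol
From the 1:2 ratio, n(Na2CO3) in each aliquot = 1/2 × 5.039 × 10^-3 = 2.519 × 10^-3 mol
n(Na2CO3) in the whole flask = 2.519 × 10^-3 × 100.0/10.00 = 0.02519 mol
mass of Na2CO3 = 0.02519 × 105.99 = 2.670 g
% Na2CO3 = 2.670 / 4.470 × 100 = 59.74 %

59.74 %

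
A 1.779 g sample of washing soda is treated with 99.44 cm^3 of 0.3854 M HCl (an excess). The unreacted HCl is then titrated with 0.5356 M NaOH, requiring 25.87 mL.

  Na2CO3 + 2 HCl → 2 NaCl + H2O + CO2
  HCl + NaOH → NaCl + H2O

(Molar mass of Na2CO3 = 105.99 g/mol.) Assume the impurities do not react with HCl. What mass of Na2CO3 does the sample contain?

1.297 g

n(HCl) added = 0.09944 × 0.3854 = 0.03832 mol
n(NaOH) used in back-titration = 0.02587 × 0.5356 = 0.01386 mol
n(HCl) left over = 0.01386 mol (1:1 ratio)
n(HCl) consumed by analyte = 0.03832 − 0.01386 = 0.02447 mol
From the 1:2 ratio, n(Na2CO3) = 1/2 × 0.02447 = 0.01223 mol
mass of Na2CO3 = 0.01223 × 105.99 = 1.297 g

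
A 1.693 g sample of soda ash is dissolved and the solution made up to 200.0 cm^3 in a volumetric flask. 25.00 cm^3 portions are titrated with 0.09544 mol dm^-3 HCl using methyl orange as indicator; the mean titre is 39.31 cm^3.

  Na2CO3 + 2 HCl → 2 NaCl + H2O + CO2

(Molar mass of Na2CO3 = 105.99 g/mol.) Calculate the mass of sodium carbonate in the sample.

1.591 g

n(HCl) per titration = 0.03931 × 0.09544 = 3.752 × 10^-3 mol
From the 1:2 ratio, n(Na2CO3) in each aliquot = 1/2 × 3.752 × 10^-3 = 1.876 × 10^-3 mol
n(Na2CO3) in the whole flask = 1.876 × 10^-3 × 200.0/25.00 = 0.01501 mol
mass of Na2CO3 = 0.01501 × 105.99 = 1.591 g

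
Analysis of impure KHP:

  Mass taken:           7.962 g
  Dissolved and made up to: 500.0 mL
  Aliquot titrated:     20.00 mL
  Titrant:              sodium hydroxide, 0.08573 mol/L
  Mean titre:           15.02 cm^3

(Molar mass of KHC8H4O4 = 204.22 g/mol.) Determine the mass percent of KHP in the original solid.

82.57 %

KHC8H4O4 + NaOH → KNaC8H4O4 + H2O
n(NaOH) per titration = 0.01502 × 0.08573 = 1.288 × 10^-3 mol
n(KHC8H4O4) in each aliquot = 1.288 × 10^-3 mol (1:1 ratio)
n(KHC8H4O4) in the whole flask = 1.288 × 10^-3 × 500.0/20.00 = 0.03219 mol
mass of KHC8H4O4 = 0.03219 × 204.22 = 6.574 g
% KHC8H4O4 = 6.574 / 7.962 × 100 = 82.57 %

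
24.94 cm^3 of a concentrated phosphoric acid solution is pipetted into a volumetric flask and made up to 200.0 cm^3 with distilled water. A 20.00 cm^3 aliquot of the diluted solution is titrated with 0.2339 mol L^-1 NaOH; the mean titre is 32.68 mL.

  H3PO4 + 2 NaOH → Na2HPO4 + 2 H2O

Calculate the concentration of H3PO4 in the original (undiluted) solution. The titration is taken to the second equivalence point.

n(NaOH) = 0.03268 × 0.2339 = 7.644 × 10^-3 mol
From the 1:2 ratio, n(H3PO4) in the aliquot = 1/2 × 7.644 × 10^-3 = 3.822 × 10^-3 mol
[H3PO4]_dilute = 3.822 × 10^-3 / 0.02000 = 0.1911 mol/L
Dilution factor = 200.0 / 24.94 = 8.019
[H3PO4]_stock = 0.1911 × 8.019 = 1.532 mol/L

1.532 mol/L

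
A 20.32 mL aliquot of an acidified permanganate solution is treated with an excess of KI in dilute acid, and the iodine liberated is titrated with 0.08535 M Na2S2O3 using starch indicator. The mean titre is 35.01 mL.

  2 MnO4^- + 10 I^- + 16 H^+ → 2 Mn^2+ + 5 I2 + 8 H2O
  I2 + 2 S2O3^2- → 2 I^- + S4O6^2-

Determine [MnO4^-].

n(S2O3^2-) = 0.03501 × 0.08535 = 2.988 × 10^-3 mol
n(I2) = n(S2O3^2-)/2 = 1.494 × 10^-3 mol
From the 2:5 ratio, n(MnO4^-) in the aliquot = 2/5 × 1.494 × 10^-3 = 5.976 × 10^-4 mol
[MnO4^-] = 5.976 × 10^-4 / 0.02032 = 0.02941 mol/L

0.02941 M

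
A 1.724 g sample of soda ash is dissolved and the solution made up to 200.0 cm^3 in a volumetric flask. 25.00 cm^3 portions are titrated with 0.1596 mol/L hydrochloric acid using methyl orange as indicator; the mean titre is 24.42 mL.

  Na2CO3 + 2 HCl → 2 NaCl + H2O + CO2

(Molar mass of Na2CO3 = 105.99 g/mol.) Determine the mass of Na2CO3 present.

n(HCl) per titration = 0.02442 × 0.1596 = 3.897 × 10^-3 mol
From the 1:2 ratio, n(Na2CO3) in each aliquot = 1/2 × 3.897 × 10^-3 = 1.949 × 10^-3 mol
n(Na2CO3) in the whole flask = 1.949 × 10^-3 × 200.0/25.00 = 0.01559 mol
mass of Na2CO3 = 0.01559 × 105.99 = 1.652 g

1.652 g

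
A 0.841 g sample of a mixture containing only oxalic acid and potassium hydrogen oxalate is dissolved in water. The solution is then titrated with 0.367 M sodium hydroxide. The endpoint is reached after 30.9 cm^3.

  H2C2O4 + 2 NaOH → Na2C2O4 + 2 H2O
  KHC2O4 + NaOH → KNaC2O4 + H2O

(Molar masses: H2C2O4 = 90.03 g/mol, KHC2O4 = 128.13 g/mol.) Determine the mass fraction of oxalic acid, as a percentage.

39.4 %

n(NaOH) = 0.0309 × 0.367 = 0.0113 mol
Let x = n(H2C2O4), y = n(KHC2O4).
Titrant: 2x + 1y = 0.0113;  mass: 90.03x + 128.13y = 0.841
Solving, x = 3.68 × 10^-3 mol, y = 3.98 × 10^-3 mol
mass of H2C2O4 = 3.68 × 10^-3 × 90.03 = 0.331 g
% H2C2O4 = 0.331 / 0.841 × 100 = 39.4 %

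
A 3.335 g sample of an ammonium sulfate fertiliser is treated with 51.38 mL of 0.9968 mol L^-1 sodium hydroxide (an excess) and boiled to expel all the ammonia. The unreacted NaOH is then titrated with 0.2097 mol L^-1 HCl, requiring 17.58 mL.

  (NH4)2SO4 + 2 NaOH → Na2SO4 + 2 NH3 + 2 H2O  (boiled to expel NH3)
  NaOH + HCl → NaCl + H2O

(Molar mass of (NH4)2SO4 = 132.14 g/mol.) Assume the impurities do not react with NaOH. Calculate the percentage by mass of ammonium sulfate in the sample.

n(NaOH) added = 0.05138 × 0.9968 = 0.05122 mol
n(HCl) used in back-titration = 0.01758 × 0.2097 = 3.687 × 10^-3 mol
n(NaOH) left over = 3.687 × 10^-3 mol (1:1 ratio)
n(NaOH) consumed by analyte = 0.05122 − 3.687 × 10^-3 = 0.04753 mol
From the 1:2 ratio, n((NH4)2SO4) = 1/2 × 0.04753 = 0.02376 mol
mass of (NH4)2SO4 = 0.02376 × 132.14 = 3.140 g
% (NH4)2SO4 = 3.140 / 3.335 × 100 = 94.16 %

94.16 %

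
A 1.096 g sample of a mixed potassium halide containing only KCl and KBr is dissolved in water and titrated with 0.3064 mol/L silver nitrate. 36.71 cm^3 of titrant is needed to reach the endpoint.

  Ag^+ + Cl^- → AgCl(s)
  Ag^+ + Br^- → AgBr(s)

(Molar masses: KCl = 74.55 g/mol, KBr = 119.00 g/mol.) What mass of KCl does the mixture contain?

0.4067 g

n(AgNO3) = 0.03671 × 0.3064 = 0.01125 mol
Let x = n(KCl), y = n(KBr).
Titrant: 1x + 1y = 0.01125;  mass: 74.55x + 119.00y = 1.096
Solving, x = 5.456 × 10^-3 mol, y = 5.792 × 10^-3 mol
mass of KCl = 5.456 × 10^-3 × 74.55 = 0.4067 g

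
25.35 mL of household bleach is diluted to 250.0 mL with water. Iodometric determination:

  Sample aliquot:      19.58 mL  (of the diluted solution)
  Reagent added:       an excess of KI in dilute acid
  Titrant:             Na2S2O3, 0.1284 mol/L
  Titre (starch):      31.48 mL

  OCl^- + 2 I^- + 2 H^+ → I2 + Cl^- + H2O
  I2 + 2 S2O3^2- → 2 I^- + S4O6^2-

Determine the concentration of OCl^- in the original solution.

1.018 mol/L

n(S2O3^2-) = 0.03148 × 0.1284 = 4.042 × 10^-3 mol
n(I2) = n(S2O3^2-)/2 = 2.021 × 10^-3 mol
n(OCl^-) in the aliquot = 2.021 × 10^-3 mol (1:1 ratio)
[OCl^-]_dilute = 2.021 × 10^-3 / 0.01958 = 0.1032 mol/L
[OCl^-]_original = 0.1032 × 250.0/25.35 = 1.018 mol/L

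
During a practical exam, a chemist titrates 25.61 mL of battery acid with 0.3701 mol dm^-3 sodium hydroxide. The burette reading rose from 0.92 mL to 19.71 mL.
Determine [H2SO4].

H2SO4 + 2 NaOH → Na2SO4 + 2 H2O
n(NaOH) = 0.01879 L × 0.3701 mol/L = 6.954 × 10^-3 mol
From the 1:2 mole ratio, n(H2SO4) = 1/2 × 6.954 × 10^-3 = 3.477 × 10^-3 mol
[H2SO4] = 3.477 × 10^-3 mol / 0.02561 L = 0.1358 mol/L

0.1358 mol/L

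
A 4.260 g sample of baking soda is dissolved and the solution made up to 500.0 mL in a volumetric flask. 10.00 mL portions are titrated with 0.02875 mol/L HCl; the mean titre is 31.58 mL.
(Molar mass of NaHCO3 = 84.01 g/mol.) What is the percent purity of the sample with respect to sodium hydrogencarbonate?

NaHCO3 + HCl → NaCl + H2O + CO2
n(HCl) per titration = 0.03158 × 0.02875 = 9.079 × 10^-4 mol
n(NaHCO3) in each aliquot = 9.079 × 10^-4 mol (1:1 ratio)
n(NaHCO3) in the whole flask = 9.079 × 10^-4 × 500.0/10.00 = 0.04540 mol
mass of NaHCO3 = 0.04540 × 84.01 = 3.814 g
% NaHCO3 = 3.814 / 4.260 × 100 = 89.52 %

89.52 %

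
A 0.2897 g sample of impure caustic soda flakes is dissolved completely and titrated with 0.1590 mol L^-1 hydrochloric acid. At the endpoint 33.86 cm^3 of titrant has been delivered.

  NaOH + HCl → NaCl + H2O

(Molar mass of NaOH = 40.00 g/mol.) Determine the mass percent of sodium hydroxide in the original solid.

74.34 %

n(HCl) = 0.03386 L × 0.1590 mol/L = 5.384 × 10^-3 mol
n(NaOH) = 5.384 × 10^-3 mol (1:1 ratio)
mass of NaOH = 5.384 × 10^-3 × 40.00 g/mol = 0.2153 g
% NaOH = 0.2153 / 0.2897 × 100 = 74.34 %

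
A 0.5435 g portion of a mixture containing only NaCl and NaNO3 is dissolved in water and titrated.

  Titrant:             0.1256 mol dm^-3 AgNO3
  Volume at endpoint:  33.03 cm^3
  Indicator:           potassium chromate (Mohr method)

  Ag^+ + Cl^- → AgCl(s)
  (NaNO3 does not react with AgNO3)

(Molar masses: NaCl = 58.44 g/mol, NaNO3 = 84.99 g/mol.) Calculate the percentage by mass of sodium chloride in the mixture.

n(AgNO3) = 0.03303 × 0.1256 = 4.149 × 10^-3 mol
Let x = n(NaCl), y = n(NaNO3).
Titrant: 1x = 4.149 × 10^-3;  mass: 58.44x + 84.99y = 0.5435
Solving, x = 4.149 × 10^-3 mol, y = 3.542 × 10^-3 mol
mass of NaCl = 4.149 × 10^-3 × 58.44 = 0.2424 g
% NaCl = 0.2424 / 0.5435 × 100 = 44.61 %

44.61 %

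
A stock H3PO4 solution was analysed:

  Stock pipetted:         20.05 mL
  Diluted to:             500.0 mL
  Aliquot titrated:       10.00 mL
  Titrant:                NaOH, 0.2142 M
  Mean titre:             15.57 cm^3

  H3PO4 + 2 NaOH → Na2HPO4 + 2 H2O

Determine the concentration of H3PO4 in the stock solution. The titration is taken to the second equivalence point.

4.158 M

n(NaOH) = 0.01557 × 0.2142 = 3.335 × 10^-3 mol
From the 1:2 ratio, n(H3PO4) in the aliquot = 1/2 × 3.335 × 10^-3 = 1.668 × 10^-3 mol
[H3PO4]_dilute = 1.668 × 10^-3 / 0.01000 = 0.1668 mol/L
Dilution factor = 500.0 / 20.05 = 24.94
[H3PO4]_stock = 0.1668 × 24.94 = 4.158 mol/L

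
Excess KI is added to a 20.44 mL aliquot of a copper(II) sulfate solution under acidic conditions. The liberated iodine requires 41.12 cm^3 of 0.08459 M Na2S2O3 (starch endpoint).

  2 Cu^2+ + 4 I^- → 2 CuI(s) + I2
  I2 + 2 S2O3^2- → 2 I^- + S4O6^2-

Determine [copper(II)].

0.1702 M

n(S2O3^2-) = 0.04112 × 0.08459 = 3.478 × 10^-3 mol
n(I2) = n(S2O3^2-)/2 = 1.739 × 10^-3 mol
From the 2:1 ratio, n(Cu2+) in the aliquot = 2/1 × 1.739 × 10^-3 = 3.478 × 10^-3 mol
[Cu2+] = 3.478 × 10^-3 / 0.02044 = 0.1702 mol/L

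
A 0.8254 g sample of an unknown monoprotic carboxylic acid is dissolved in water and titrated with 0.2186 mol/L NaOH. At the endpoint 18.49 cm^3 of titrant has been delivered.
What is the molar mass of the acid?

204.2 g/mol

n(NaOH) = 0.01849 L × 0.2186 mol/L = 4.042 × 10^-3 mol
n(HA) = 4.042 × 10^-3 mol (1:1 ratio)
M = m / n = 0.8254 g / 4.042 × 10^-3 mol = 204.2 g/mol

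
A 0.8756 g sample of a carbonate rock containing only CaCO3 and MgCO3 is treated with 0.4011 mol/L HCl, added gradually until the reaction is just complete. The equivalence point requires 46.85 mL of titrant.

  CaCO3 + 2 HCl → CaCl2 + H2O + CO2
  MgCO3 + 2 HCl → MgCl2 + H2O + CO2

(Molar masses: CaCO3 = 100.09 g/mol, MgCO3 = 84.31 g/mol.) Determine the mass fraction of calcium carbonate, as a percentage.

n(HCl) = 0.04685 × 0.4011 = 0.01879 mol
Let x = n(CaCO3), y = n(MgCO3).
Titrant: 2x + 2y = 0.01879;  mass: 100.09x + 84.31y = 0.8756
Solving, x = 5.288 × 10^-3 mol, y = 4.108 × 10^-3 mol
mass of CaCO3 = 5.288 × 10^-3 × 100.09 = 0.5293 g
% CaCO3 = 0.5293 / 0.8756 × 100 = 60.45 %

60.45 %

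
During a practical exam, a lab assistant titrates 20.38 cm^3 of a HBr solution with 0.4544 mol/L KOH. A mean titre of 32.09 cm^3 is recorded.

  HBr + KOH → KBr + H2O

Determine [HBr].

n(KOH) = 0.03209 L × 0.4544 mol/L = 0.01458 mol
n(HBr) = 0.01458 mol (1:1 mole ratio)
[HBr] = 0.01458 mol / 0.02038 L = 0.7155 mol/L

0.7155 mol/L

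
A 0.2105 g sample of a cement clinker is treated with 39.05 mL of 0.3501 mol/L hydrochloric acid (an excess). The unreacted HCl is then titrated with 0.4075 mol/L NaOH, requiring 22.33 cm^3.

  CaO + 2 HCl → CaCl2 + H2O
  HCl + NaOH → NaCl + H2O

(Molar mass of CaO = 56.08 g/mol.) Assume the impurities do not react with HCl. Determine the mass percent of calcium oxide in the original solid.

60.90 %

n(HCl) added = 0.03905 × 0.3501 = 0.01367 mol
n(NaOH) used in back-titration = 0.02233 × 0.4075 = 9.099 × 10^-3 mol
n(HCl) left over = 9.099 × 10^-3 mol (1:1 ratio)
n(HCl) consumed by analyte = 0.01367 − 9.099 × 10^-3 = 4.572 × 10^-3 mol
From the 1:2 ratio, n(CaO) = 1/2 × 4.572 × 10^-3 = 2.286 × 10^-3 mol
mass of CaO = 2.286 × 10^-3 × 56.08 = 0.1282 g
% CaO = 0.1282 / 0.2105 × 100 = 60.90 %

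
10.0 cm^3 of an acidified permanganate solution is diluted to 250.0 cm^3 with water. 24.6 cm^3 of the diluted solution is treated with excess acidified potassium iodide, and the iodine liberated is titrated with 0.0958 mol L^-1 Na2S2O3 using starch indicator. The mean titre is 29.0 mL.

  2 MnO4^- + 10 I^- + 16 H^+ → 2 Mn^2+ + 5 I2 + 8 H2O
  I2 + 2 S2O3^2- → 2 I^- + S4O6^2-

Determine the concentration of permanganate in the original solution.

n(S2O3^2-) = 0.0290 × 0.0958 = 2.78 × 10^-3 mol
n(I2) = n(S2O3^2-)/2 = 1.39 × 10^-3 mol
From the 2:5 ratio, n(MnO4^-) in the aliquot = 2/5 × 1.39 × 10^-3 = 5.56 × 10^-4 mol
[MnO4^-]_dilute = 5.56 × 10^-4 / 0.0246 = 0.0226 mol/L
[MnO4^-]_original = 0.0226 × 250.0/10.0 = 0.565 mol/L

0.565 mol/L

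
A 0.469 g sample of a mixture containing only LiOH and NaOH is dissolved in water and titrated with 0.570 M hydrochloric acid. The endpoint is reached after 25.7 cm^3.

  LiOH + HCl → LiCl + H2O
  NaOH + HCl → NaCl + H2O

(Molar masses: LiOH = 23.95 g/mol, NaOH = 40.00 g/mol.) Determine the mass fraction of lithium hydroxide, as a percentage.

37.2 %

n(HCl) = 0.0257 × 0.570 = 0.0146 mol
Let x = n(LiOH), y = n(NaOH).
Titrant: 1x + 1y = 0.0146;  mass: 23.95x + 40.00y = 0.469
Solving, x = 7.29 × 10^-3 mol, y = 7.36 × 10^-3 mol
mass of LiOH = 7.29 × 10^-3 × 23.95 = 0.175 g
% LiOH = 0.175 / 0.469 × 100 = 37.2 %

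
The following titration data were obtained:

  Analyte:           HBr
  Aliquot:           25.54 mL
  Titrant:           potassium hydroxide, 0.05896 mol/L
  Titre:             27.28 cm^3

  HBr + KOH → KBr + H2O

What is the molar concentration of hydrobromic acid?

0.06298 mol/L

n(KOH) = 0.02728 L × 0.05896 mol/L = 1.608 × 10^-3 mol
n(HBr) = 1.608 × 10^-3 mol (1:1 mole ratio)
[HBr] = 1.608 × 10^-3 mol / 0.02554 L = 0.06298 mol/L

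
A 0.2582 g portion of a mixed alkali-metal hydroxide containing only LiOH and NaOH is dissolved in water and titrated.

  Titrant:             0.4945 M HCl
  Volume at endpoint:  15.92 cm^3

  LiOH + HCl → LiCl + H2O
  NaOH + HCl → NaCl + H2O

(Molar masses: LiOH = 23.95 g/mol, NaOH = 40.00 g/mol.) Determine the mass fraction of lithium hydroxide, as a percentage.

32.77 %

n(HCl) = 0.01592 × 0.4945 = 7.872 × 10^-3 mol
Let x = n(LiOH), y = n(NaOH).
Titrant: 1x + 1y = 7.872 × 10^-3;  mass: 23.95x + 40.00y = 0.2582
Solving, x = 3.533 × 10^-3 mol, y = 4.340 × 10^-3 mol
mass of LiOH = 3.533 × 10^-3 × 23.95 = 0.08460 g
% LiOH = 0.08460 / 0.2582 × 100 = 32.77 %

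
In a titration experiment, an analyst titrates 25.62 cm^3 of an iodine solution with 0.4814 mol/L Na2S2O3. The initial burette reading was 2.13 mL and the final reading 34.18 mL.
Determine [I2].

I2 + 2 S2O3^2- → 2 I^- + S4O6^2-
n(Na2S2O3) = 0.03205 L × 0.4814 mol/L = 0.01543 mol
From the 1:2 mole ratio, n(I2) = 1/2 × 0.01543 = 7.714 × 10^-3 mol
[I2] = 7.714 × 10^-3 mol / 0.02562 L = 0.3011 mol/L

0.3011 mol/L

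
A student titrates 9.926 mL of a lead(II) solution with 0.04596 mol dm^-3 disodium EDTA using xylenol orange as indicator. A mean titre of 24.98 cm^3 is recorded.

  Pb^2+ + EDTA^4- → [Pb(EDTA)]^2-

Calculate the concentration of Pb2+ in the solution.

n(EDTA) = 0.02498 L × 0.04596 mol/L = 1.148 × 10^-3 mol
n(Pb2+) = 1.148 × 10^-3 mol (1:1 mole ratio)
[Pb2+] = 1.148 × 10^-3 mol / 0.009926 L = 0.1157 mol/L

0.1157 mol/L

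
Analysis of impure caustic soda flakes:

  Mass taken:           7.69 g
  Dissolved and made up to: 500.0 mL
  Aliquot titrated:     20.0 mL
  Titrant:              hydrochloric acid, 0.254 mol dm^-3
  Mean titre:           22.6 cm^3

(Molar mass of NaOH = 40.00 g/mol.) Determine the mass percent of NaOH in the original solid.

NaOH + HCl → NaCl + H2O
n(HCl) per titration = 0.0226 × 0.254 = 5.74 × 10^-3 mol
n(NaOH) in each aliquot = 5.74 × 10^-3 mol (1:1 ratio)
n(NaOH) in the whole flask = 5.74 × 10^-3 × 500.0/20.0 = 0.144 mol
mass of NaOH = 0.144 × 40.00 = 5.74 g
% NaOH = 5.74 / 7.69 × 100 = 74.6 %

74.6 %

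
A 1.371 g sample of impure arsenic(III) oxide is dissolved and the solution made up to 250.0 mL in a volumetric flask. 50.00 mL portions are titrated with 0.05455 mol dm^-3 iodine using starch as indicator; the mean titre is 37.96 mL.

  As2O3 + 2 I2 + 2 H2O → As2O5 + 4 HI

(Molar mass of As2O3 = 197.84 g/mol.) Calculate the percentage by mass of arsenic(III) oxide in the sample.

n(I2) per titration = 0.03796 × 0.05455 = 2.071 × 10^-3 mol
From the 1:2 ratio, n(As2O3) in each aliquot = 1/2 × 2.071 × 10^-3 = 1.035 × 10^-3 mol
n(As2O3) in the whole flask = 1.035 × 10^-3 × 250.0/50.00 = 5.177 × 10^-3 mol
mass of As2O3 = 5.177 × 10^-3 × 197.84 = 1.024 g
% As2O3 = 1.024 / 1.371 × 100 = 74.70 %

74.70 %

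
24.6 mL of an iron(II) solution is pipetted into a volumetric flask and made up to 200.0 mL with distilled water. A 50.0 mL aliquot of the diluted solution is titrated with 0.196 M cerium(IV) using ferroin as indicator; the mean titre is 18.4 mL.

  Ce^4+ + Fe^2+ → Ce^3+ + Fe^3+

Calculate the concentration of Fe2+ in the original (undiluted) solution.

n(Ce4+) = 0.0184 × 0.196 = 3.61 × 10^-3 mol
n(Fe2+) in the aliquot = 3.61 × 10^-3 mol (1:1 ratio)
[Fe2+]_dilute = 3.61 × 10^-3 / 0.0500 = 0.0721 mol/L
Dilution factor = 200.0 / 24.6 = 8.130
[Fe2+]_stock = 0.0721 × 8.130 = 0.586 mol/L

0.586 M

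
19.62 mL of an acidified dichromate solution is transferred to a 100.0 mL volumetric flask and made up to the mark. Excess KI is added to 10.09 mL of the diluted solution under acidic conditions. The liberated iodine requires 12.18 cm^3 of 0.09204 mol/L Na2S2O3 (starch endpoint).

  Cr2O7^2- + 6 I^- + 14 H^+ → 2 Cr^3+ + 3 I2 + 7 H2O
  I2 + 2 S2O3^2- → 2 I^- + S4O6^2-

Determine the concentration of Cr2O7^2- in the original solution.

n(S2O3^2-) = 0.01218 × 0.09204 = 1.121 × 10^-3 mol
n(I2) = n(S2O3^2-)/2 = 5.605 × 10^-4 mol
From the 1:3 ratio, n(Cr2O7^2-) in the aliquot = 1/3 × 5.605 × 10^-4 = 1.868 × 10^-4 mol
[Cr2O7^2-]_dilute = 1.868 × 10^-4 / 0.01009 = 0.01852 mol/L
[Cr2O7^2-]_original = 0.01852 × 100.0/19.62 = 0.09438 mol/L

0.09438 mol/L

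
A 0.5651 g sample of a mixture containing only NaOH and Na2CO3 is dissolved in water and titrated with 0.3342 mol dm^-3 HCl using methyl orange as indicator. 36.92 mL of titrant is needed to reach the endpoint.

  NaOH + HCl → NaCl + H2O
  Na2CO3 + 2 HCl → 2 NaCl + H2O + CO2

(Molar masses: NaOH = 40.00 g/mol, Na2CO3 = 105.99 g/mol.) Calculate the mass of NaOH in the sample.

0.2733 g

n(HCl) = 0.03692 × 0.3342 = 0.01234 mol
Let x = n(NaOH), y = n(Na2CO3).
Titrant: 1x + 2y = 0.01234;  mass: 40.00x + 105.99y = 0.5651
Solving, x = 6.832 × 10^-3 mol, y = 2.753 × 10^-3 mol
mass of NaOH = 6.832 × 10^-3 × 40.00 = 0.2733 g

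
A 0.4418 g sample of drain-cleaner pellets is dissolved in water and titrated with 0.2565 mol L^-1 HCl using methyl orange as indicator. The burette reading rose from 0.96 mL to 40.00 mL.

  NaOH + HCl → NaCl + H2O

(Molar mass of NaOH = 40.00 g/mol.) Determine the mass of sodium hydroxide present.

0.4006 g

n(HCl) = 0.03904 L × 0.2565 mol/L = 0.01001 mol
n(NaOH) = 0.01001 mol (1:1 ratio)
mass of NaOH = 0.01001 × 40.00 g/mol = 0.4006 g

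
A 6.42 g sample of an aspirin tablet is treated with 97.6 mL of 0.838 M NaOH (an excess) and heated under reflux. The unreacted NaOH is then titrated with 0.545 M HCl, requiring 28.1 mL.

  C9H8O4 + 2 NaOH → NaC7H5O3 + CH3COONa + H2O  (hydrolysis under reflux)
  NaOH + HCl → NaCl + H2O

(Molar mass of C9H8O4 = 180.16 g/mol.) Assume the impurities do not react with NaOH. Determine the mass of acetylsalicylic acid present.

n(NaOH) added = 0.0976 × 0.838 = 0.0818 mol
n(HCl) used in back-titration = 0.0281 × 0.545 = 0.0153 mol
n(NaOH) left over = 0.0153 mol (1:1 ratio)
n(NaOH) consumed by analyte = 0.0818 − 0.0153 = 0.0665 mol
From the 1:2 ratio, n(C9H8O4) = 1/2 × 0.0665 = 0.0332 mol
mass of C9H8O4 = 0.0332 × 180.16 = 5.99 g

5.99 g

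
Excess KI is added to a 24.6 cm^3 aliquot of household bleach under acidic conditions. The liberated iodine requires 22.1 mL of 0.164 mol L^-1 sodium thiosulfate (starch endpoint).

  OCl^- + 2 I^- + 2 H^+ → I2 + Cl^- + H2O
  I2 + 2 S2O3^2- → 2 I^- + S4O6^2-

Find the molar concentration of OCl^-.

0.0737 mol/L

n(S2O3^2-) = 0.0221 × 0.164 = 3.62 × 10^-3 mol
n(I2) = n(S2O3^2-)/2 = 1.81 × 10^-3 mol
n(OCl^-) in the aliquot = 1.81 × 10^-3 mol (1:1 ratio)
[OCl^-] = 1.81 × 10^-3 / 0.0246 = 0.0737 mol/L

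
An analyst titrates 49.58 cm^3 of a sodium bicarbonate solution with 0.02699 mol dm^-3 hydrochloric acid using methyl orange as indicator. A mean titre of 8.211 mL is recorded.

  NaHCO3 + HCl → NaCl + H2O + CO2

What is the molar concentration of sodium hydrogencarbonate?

n(HCl) = 0.008211 L × 0.02699 mol/L = 2.216 × 10^-4 mol
n(NaHCO3) = 2.216 × 10^-4 mol (1:1 mole ratio)
[NaHCO3] = 2.216 × 10^-4 mol / 0.04958 L = 0.004470 mol/L

0.004470 mol/L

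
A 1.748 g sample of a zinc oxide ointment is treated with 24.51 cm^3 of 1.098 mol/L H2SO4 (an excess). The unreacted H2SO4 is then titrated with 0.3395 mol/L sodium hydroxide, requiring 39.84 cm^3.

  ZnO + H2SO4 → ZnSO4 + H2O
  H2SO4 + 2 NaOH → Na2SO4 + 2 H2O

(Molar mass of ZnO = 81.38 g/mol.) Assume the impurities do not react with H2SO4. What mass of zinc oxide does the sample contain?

n(H2SO4) added = 0.02451 × 1.098 = 0.02691 mol
n(NaOH) used in back-titration = 0.03984 × 0.3395 = 0.01353 mol
From the 1:2 ratio, n(H2SO4) left over = 1/2 × 0.01353 = 6.763 × 10^-3 mol
n(H2SO4) consumed by analyte = 0.02691 − 6.763 × 10^-3 = 0.02015 mol
n(ZnO) = 0.02015 mol (1:1 ratio)
mass of ZnO = 0.02015 × 81.38 = 1.640 g

1.640 g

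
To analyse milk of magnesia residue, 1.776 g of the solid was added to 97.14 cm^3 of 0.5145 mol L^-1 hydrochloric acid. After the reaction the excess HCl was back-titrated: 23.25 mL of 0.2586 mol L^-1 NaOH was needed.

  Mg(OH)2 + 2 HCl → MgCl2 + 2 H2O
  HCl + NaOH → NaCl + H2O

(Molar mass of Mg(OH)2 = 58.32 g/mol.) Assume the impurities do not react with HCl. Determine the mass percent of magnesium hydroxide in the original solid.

72.19 %

n(HCl) added = 0.09714 × 0.5145 = 0.04998 mol
n(NaOH) used in back-titration = 0.02325 × 0.2586 = 6.012 × 10^-3 mol
n(HCl) left over = 6.012 × 10^-3 mol (1:1 ratio)
n(HCl) consumed by analyte = 0.04998 − 6.012 × 10^-3 = 0.04397 mol
From the 1:2 ratio, n(Mg(OH)2) = 1/2 × 0.04397 = 0.02198 mol
mass of Mg(OH)2 = 0.02198 × 58.32 = 1.282 g
% Mg(OH)2 = 1.282 / 1.776 × 100 = 72.19 %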